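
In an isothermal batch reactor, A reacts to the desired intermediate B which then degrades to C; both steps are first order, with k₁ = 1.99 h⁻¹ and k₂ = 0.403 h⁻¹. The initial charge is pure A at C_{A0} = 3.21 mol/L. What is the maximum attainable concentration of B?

2.14 mol/L

At the optimum, C_{B,max}/C_{A0} = (k₁/k₂)^[k₂/(k₂−k₁)].
= (1.99/0.403)^(0.403/(0.403−1.99)) = (4.938)^(-0.2539) = 0.6666.
C_{B,max} = 0.6666×3.21 = 2.14 mol/L.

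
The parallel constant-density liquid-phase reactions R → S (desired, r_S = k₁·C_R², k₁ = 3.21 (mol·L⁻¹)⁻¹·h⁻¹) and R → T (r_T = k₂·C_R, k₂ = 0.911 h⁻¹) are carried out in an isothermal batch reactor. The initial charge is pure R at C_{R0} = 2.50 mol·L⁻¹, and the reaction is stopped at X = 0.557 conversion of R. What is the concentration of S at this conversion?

1.20 mol·L⁻¹

C_R = C_{R0}(1−X) = 1.107 mol·L⁻¹.
Along a PFR/batch, dC_T/dC_R = −r_T/(r_S+r_T) = −k₂/(k₂+k₁·C_R).
Integrating from C_{R0} to C_R: C_T = (0.911/3.21)·ln[(0.911+3.21·2.50)/(0.911+3.21·1.11)] = 0.2838·ln(8.936/4.466) = 0.1968 mol·L⁻¹.
Then C_S = (C_{R0}−C_R) − C_T = 1.393 − 0.1968 = 1.196 mol·L⁻¹.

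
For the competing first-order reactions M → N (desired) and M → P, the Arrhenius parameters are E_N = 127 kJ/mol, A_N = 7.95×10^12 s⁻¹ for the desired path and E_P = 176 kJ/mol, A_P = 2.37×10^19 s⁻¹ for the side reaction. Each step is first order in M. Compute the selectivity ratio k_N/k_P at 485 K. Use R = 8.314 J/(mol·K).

0.0636

With equal orders, S_{N/P} = k_N/k_P = (A_N/A_P)·exp[(E_P−E_N)/(RT)].
(E_P−E_N)/(RT) = (176−127)×10³/(8.314×485) = 49000/4032 = 12.15.
k_N/k_P = (7.95×10^12/2.37×10^19)·exp(12.15) = 3.354×10^-7 × 1.895×10^5 = 0.0636.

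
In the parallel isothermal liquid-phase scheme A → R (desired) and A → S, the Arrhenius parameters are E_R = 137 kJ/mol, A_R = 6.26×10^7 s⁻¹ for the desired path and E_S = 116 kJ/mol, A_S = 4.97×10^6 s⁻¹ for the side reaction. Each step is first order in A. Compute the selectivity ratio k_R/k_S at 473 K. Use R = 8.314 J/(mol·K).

0.0604

k_R/k_S = (A_R/A_S)·exp[−(E_R−E_S)/(RT)] = (A_R/A_S)·exp[(E_S−E_R)/(RT)].
(E_S−E_R)/(RT) = (116−137)×10³/(8.314×473) = -21000/3933 = -5.340.
k_R/k_S = (6.26×10^7/4.97×10^6)·exp(-5.340) = 12.60 × 0.004795 = 0.0604.
Since E_R > E_S, raising the temperature improves selectivity toward R.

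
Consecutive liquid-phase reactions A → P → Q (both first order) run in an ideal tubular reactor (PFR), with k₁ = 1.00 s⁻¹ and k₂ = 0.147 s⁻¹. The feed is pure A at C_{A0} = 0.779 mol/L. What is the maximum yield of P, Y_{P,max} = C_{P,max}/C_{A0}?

At the optimum, C_{P,max}/C_{A0} = (k₁/k₂)^[k₂/(k₂−k₁)].
= (1.00/0.147)^(0.147/(0.147−1.00)) = (6.803)^(-0.1723) = 0.7186.

0.719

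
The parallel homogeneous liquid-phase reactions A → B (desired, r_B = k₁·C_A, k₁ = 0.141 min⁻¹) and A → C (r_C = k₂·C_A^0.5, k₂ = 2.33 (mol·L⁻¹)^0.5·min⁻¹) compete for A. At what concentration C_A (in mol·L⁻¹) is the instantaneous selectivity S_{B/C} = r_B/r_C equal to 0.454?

56.3 mol·L⁻¹

S_{B/C} = (k₁/k₂)·C_A^0.5 ⇒ C_A = (S·k₂/k₁)^(2).
= (0.454×2.33/0.141)^(2) = (7.502)^(2) = 56.3 mol·L⁻¹.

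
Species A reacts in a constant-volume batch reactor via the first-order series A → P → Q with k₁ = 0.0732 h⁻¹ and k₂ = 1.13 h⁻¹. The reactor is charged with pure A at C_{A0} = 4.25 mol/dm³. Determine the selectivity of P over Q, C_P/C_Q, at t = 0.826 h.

1.83

For first-order series with pure A initially, C_P(t) = k₁C_{A0}/(k₂−k₁)·(e^(−k₁t) − e^(−k₂t)).
e^(−k₁t) = e^(−0.0732×0.826) = e^(−0.06046) = 0.9413; e^(−k₂t) = e^(−0.9334) = 0.3932.
C_P = 0.0732×4.25/(1.13−0.0732) × (0.9413−0.3932) = 0.2944×0.5481 = 0.1614 mol/dm³.
C_A = C_{A0}e^(−k₁t) = 4.001 mol/dm³, so C_Q = C_{A0}−C_A−C_P = 0.08800 mol/dm³; C_P/C_Q = 1.83.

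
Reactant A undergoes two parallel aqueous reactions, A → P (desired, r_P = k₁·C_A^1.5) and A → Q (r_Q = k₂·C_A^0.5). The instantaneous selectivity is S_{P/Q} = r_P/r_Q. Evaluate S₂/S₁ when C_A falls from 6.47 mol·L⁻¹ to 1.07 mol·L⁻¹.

0.165

S_{P/Q} = (k₁/k₂)·C_A, so S₂/S₁ = (C_{A,2}/C_{A,1}).
= 1.07/6.47 = 0.165.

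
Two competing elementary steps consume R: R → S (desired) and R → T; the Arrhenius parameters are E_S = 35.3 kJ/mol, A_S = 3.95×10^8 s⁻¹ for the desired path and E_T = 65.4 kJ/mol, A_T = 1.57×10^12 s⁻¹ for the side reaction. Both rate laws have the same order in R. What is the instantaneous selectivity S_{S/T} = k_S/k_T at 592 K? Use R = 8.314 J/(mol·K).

0.114

Since both paths have the same order in R, the concentration cancels and S_{S/T} = k_S/k_T = (A_S/A_T)·exp[(E_T−E_S)/(RT)].
(E_T−E_S)/(RT) = (65.4−35.3)×10³/(8.314×592) = 30100/4922 = 6.116.
k_S/k_T = (3.95×10^8/1.57×10^12)·exp(6.116) = 2.516×10^-4 × 452.8 = 0.114.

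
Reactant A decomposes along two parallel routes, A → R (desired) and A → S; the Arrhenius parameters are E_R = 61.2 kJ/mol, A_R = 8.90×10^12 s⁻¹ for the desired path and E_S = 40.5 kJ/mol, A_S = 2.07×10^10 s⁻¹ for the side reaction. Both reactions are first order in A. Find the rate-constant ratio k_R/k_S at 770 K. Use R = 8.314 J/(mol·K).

With equal orders, S_{R/S} = k_R/k_S = (A_R/A_S)·exp[(E_S−E_R)/(RT)].
(E_S−E_R)/(RT) = (40.5−61.2)×10³/(8.314×770) = -20700/6402 = -3.233.
k_R/k_S = (8.90×10^12/2.07×10^10)·exp(-3.233) = 430.0 × 0.03942 = 16.9.

16.9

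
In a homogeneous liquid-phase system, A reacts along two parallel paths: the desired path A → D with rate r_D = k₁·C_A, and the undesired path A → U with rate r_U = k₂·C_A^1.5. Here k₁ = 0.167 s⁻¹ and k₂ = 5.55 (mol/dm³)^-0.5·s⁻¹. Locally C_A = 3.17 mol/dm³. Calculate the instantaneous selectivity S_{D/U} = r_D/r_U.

0.0169

S_{D/U} = r_D/r_U = (k₁·C_A)/(k₂·C_A^1.5) = (k₁/k₂)·C_A^-0.5.
= (0.167×3.170) / (5.55×3.170^1.5) = 0.5294/31.32 = 0.0169.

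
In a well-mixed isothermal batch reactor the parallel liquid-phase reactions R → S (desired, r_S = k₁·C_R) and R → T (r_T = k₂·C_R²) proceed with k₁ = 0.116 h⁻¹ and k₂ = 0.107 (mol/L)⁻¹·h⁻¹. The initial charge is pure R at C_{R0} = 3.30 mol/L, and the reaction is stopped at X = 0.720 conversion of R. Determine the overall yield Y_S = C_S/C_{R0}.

C_R = C_{R0}(1−X) = 0.9240 mol/L.
Along a PFR/batch, dC_S/dC_R = −r_S/(r_S+r_T) = −k₁/(k₁+k₂·C_R).
Integrating from C_{R0} to C_R: C_S = (0.116/0.107)·ln[(0.116+0.107·3.30)/(0.116+0.107·0.924)] = 1.084·ln(0.4691/0.2149) = 0.8465 mol/L.
Y_S = C_S/C_{R0} = 0.8465/3.30 = 0.257.

0.257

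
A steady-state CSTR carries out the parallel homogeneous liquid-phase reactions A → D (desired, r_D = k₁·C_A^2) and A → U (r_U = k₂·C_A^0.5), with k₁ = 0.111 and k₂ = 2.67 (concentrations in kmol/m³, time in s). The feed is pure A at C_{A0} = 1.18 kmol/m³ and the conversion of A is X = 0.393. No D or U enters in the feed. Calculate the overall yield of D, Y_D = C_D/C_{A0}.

0.00966

Exit C_A = C_{A0}(1−X) = 1.18×0.607 = 0.7163 kmol/m³.
In a CSTR the entire volume is at exit conditions, so r_D = 0.111×0.7163^2 = 0.05695 and r_U = 2.67×0.7163^0.5 = 2.260.
Fraction of consumed A going to D: r_D/(r_D+r_U) = 0.02458.
C_D = 0.02458·C_{A0}·X = 0.02458×1.18×0.393 = 0.0114 kmol/m³; Y_D = C_D/C_{A0} = 0.00966.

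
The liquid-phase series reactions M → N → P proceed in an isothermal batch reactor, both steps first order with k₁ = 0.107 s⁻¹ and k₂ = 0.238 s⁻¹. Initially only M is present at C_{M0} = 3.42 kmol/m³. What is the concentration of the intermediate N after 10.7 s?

The intermediate concentration in a first-order A→B→C sequence is C_N = k₁C_{M0}(e^(−k₁t) − e^(−k₂t))/(k₂−k₁).
e^(−k₁t) = e^(−0.107×10.7) = e^(−1.145) = 0.3183; e^(−k₂t) = e^(−2.547) = 0.07835.
C_N = 0.107×3.42/(0.238−0.107) × (0.3183−0.07835) = 2.793×0.2399 = 0.6702 kmol/m³.

0.670 kmol/m³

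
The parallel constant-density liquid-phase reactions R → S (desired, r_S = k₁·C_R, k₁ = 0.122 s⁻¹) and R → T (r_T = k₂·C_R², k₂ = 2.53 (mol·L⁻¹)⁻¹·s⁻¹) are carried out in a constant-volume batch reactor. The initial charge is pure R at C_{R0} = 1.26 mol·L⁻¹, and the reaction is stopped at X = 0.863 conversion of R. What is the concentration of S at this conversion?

0.0858 mol·L⁻¹

C_R = C_{R0}(1−X) = 0.1726 mol·L⁻¹.
Along a PFR/batch, dC_S/dC_R = −r_S/(r_S+r_T) = −k₁/(k₁+k₂·C_R).
Integrating from C_{R0} to C_R: C_S = (0.122/2.53)·ln[(0.122+2.53·1.26)/(0.122+2.53·0.173)] = 0.04822·ln(3.310/0.5587) = 0.08578 mol·L⁻¹.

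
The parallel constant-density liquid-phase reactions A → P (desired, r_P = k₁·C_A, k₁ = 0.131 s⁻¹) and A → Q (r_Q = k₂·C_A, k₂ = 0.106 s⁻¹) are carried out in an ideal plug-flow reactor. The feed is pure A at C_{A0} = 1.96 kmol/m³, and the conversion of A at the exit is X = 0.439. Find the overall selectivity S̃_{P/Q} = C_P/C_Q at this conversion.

C_A = C_{A0}(1−X) = 1.100 kmol/m³.
Both paths are first order in A, so the instantaneous fraction to P is constant: dC_P/d(−C_A) = k₁/(k₁+k₂) = 0.5527.
C_P = 0.5527·(C_{A0}−C_A) = 0.5527×0.8604 = 0.476 kmol/m³.
C_Q = (C_{A0}−C_A)−C_P = 0.3848 kmol/m³; S̃_{P/Q} = 0.4756/0.3848 = 1.24.

1.24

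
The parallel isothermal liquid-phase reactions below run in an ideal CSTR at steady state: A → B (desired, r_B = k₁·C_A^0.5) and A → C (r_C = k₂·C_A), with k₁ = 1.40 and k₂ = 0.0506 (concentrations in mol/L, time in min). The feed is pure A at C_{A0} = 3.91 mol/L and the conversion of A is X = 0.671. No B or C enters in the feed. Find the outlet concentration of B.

Exit C_A = C_{A0}(1−X) = 3.91×0.329 = 1.286 mol/L.
Rates in a CSTR are evaluated at the outlet concentration: r_B = 1.40×1.286^0.5 = 1.588, r_C = 0.0506×1.286 = 0.06509.
Fraction of consumed A going to B: r_B/(r_B+r_C) = 0.9606.
C_B = 0.9606·C_{A0}·X = 0.9606×3.91×0.671 = 2.52 mol/L.

2.52 mol/L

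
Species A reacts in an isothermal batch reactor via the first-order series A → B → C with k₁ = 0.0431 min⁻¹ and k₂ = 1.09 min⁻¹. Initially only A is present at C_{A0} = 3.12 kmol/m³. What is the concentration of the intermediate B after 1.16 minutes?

0.0859 kmol/m³

The intermediate concentration in a first-order A→B→C sequence is C_B = k₁C_{A0}(e^(−k₁t) − e^(−k₂t))/(k₂−k₁).
e^(−k₁t) = e^(−0.0431×1.16) = e^(−0.05000) = 0.9512; e^(−k₂t) = e^(−1.264) = 0.2824.
C_B = 0.0431×3.12/(1.09−0.0431) × (0.9512−0.2824) = 0.1284×0.6688 = 0.08591 kmol/m³.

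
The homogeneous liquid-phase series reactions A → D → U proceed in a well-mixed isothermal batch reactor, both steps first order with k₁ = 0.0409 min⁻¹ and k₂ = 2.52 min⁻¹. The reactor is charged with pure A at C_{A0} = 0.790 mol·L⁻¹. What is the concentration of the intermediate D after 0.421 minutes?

The intermediate concentration in a first-order A→B→C sequence is C_D = k₁C_{A0}(e^(−k₁t) − e^(−k₂t))/(k₂−k₁).
e^(−k₁t) = e^(−0.0409×0.421) = e^(−0.01722) = 0.9829; e^(−k₂t) = e^(−1.061) = 0.3461.
C_D = 0.0409×0.790/(2.52−0.0409) × (0.9829−0.3461) = 0.01303×0.6368 = 0.008300 mol·L⁻¹.

0.00830 mol·L⁻¹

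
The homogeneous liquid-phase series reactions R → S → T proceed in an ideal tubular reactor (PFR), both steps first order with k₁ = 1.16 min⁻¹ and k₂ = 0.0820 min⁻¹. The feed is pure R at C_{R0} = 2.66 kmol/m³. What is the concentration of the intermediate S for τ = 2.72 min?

2.17 kmol/m³

Solving the coupled first-order balances gives C_S(τ) = [k₁/(k₂−k₁)]·C_{R0}·(e^(−k₁τ) − e^(−k₂τ)).
e^(−k₁τ) = e^(−1.16×2.72) = e^(−3.155) = 0.04263; e^(−k₂τ) = e^(−0.2230) = 0.8001.
C_S = 1.16×2.66/(0.0820−1.16) × (0.04263−0.8001) = (-2.862)×(-0.7575) = 2.168 kmol/m³.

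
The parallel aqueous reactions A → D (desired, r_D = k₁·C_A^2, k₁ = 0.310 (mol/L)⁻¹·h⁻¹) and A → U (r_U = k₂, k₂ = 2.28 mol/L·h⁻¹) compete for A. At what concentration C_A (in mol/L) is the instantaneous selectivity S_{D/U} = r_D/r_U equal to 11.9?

S_{D/U} = (k₁/k₂)·C_A^2 ⇒ C_A = (S·k₂/k₁)^(0.5).
= (11.9×2.28/0.310)^(0.5) = (87.52)^(0.5) = 9.36 mol/L.

9.36 mol/L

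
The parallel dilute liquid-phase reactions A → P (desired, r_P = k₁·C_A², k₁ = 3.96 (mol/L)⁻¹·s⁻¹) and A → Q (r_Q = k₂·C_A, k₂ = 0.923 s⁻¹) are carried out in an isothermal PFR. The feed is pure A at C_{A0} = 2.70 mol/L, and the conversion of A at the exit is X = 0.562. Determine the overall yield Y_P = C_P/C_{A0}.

C_A = C_{A0}(1−X) = 1.183 mol/L.
Along a PFR/batch, dC_Q/dC_A = −r_Q/(r_P+r_Q) = −k₂/(k₂+k₁·C_A).
Integrating from C_{A0} to C_A: C_Q = (0.923/3.96)·ln[(0.923+3.96·2.70)/(0.923+3.96·1.18)] = 0.2331·ln(11.62/5.606) = 0.1698 mol/L.
Then C_P = (C_{A0}−C_A) − C_Q = 1.517 − 0.1698 = 1.348 mol/L.
Y_P = C_P/C_{A0} = 1.348/2.70 = 0.499.

0.499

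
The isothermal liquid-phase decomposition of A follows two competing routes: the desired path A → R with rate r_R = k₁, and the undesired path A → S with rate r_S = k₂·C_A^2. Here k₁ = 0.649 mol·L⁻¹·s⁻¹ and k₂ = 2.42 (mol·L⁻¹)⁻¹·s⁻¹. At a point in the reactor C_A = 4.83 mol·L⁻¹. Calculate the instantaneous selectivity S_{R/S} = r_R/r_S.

S_{R/S} = r_R/r_S = (k₁)/(k₂·C_A^2) = (k₁/k₂)·C_A^-2.
= (0.649) / (2.42×4.830^2) = 0.6490/56.46 = 0.0115.
The undesired path is higher order in A, so low C_A (CSTR or dilute feed) favours R.

0.0115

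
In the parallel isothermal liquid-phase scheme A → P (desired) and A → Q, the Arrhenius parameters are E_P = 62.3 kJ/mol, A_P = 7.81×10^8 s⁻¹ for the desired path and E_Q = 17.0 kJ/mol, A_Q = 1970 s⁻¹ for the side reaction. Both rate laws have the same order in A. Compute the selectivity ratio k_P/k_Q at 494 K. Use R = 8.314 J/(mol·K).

With equal orders, S_{P/Q} = k_P/k_Q = (A_P/A_Q)·exp[(E_Q−E_P)/(RT)].
(E_Q−E_P)/(RT) = (17.0−62.3)×10³/(8.314×494) = -45300/4107 = -11.03.
k_P/k_Q = (7.81×10^8/1970)·exp(-11.03) = 3.964×10^5 × 1.621×10^-5 = 6.43.
Since E_P > E_Q, raising the temperature improves selectivity toward P.

6.43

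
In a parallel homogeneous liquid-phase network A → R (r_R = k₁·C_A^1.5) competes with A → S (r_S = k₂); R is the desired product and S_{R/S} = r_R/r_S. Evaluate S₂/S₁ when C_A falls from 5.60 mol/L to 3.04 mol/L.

S_{R/S} = (k₁/k₂)·C_A^1.5, so S₂/S₁ = (C_{A,2}/C_{A,1})^1.5.
= (3.04/5.60)^1.5 = (0.5429)^1.5 = 0.400.
Selectivity toward R falls as C_A falls — high-concentration operation is favoured.

0.400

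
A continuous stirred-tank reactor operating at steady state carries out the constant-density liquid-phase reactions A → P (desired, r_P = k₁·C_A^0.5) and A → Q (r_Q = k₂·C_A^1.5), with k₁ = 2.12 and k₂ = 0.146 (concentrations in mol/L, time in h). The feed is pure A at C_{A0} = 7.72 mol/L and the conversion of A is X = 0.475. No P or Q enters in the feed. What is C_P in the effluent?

2.87 mol/L

Exit C_A = C_{A0}(1−X) = 7.72×0.525 = 4.053 mol/L.
A CSTR operates uniformly at the exit composition, giving r_P = 4.268 and r_Q = 1.191 (each k·C_A^n at C_A = 4.053).
Fraction of consumed A going to P: r_P/(r_P+r_Q) = 0.7818.
C_P = 0.7818·C_{A0}·X = 0.7818×7.72×0.475 = 2.87 mol/L.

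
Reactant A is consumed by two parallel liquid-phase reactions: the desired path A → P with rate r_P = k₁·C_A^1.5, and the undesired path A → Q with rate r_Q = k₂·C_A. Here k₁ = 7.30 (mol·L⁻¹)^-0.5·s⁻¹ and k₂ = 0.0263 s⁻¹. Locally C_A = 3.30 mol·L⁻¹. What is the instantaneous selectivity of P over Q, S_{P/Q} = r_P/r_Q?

S_{P/Q} = r_P/r_Q = (k₁·C_A^1.5)/(k₂·C_A) = (k₁/k₂)·C_A^0.5.
= (7.30×3.300^1.5) / (0.0263×3.300) = 43.76/0.08679 = 504.

504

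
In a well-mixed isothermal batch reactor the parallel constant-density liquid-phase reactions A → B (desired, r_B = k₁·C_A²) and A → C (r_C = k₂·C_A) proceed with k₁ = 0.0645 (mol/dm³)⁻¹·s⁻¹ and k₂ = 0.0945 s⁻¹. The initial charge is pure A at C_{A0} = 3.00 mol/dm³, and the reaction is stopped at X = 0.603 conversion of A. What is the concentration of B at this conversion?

C_A = C_{A0}(1−X) = 1.191 mol/dm³.
Along a PFR/batch, dC_C/dC_A = −r_C/(r_B+r_C) = −k₂/(k₂+k₁·C_A).
Integrating from C_{A0} to C_A: C_C = (0.0945/0.0645)·ln[(0.0945+0.0645·3.00)/(0.0945+0.0645·1.19)] = 1.465·ln(0.2880/0.1713) = 0.7610 mol/dm³.
Then C_B = (C_{A0}−C_A) − C_C = 1.809 − 0.7610 = 1.048 mol/dm³.

1.05 mol/dm³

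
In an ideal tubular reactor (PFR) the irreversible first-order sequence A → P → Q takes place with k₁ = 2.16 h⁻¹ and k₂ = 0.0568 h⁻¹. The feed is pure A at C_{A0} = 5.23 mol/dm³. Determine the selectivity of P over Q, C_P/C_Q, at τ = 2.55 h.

Solving the coupled first-order balances gives C_P(τ) = [k₁/(k₂−k₁)]·C_{A0}·(e^(−k₁τ) − e^(−k₂τ)).
e^(−k₁τ) = e^(−2.16×2.55) = e^(−5.508) = 0.004054; e^(−k₂τ) = e^(−0.1448) = 0.8652.
C_P = 2.16×5.23/(0.0568−2.16) × (0.004054−0.8652) = (-5.371)×(-0.8611) = 4.625 mol/dm³.
C_A = C_{A0}e^(−k₁τ) = 0.02120 mol/dm³, so C_Q = C_{A0}−C_A−C_P = 0.5836 mol/dm³; C_P/C_Q = 7.93.

7.93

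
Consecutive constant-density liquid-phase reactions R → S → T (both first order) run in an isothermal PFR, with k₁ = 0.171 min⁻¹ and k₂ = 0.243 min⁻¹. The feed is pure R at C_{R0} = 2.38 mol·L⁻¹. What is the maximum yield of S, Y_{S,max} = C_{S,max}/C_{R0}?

At the optimum, C_{S,max}/C_{R0} = (k₁/k₂)^[k₂/(k₂−k₁)].
= (0.171/0.243)^(0.243/(0.243−0.171)) = (0.7037)^(3.375) = 0.3055.

0.305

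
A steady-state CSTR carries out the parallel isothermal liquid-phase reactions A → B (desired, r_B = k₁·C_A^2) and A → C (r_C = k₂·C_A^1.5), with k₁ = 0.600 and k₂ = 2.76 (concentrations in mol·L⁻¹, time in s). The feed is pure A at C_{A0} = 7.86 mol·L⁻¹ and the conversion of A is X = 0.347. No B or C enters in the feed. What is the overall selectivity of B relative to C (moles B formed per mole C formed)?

Exit C_A = C_{A0}(1−X) = 7.86×0.653 = 5.133 mol·L⁻¹.
A CSTR operates uniformly at the exit composition, giving r_B = 15.81 and r_C = 32.09 (each k·C_A^n at C_A = 5.133).
Overall selectivity = C_B/C_C = r_Bτ/(r_Cτ) = r_B/r_C = 0.493.

0.493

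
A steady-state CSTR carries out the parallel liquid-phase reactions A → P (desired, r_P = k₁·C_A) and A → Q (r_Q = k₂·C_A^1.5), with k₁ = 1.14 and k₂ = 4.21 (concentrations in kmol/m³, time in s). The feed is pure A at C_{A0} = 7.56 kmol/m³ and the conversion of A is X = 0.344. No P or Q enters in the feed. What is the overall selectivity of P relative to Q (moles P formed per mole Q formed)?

0.122

Exit C_A = C_{A0}(1−X) = 7.56×0.656 = 4.959 kmol/m³.
Rates in a CSTR are evaluated at the outlet concentration: r_P = 1.14×4.959 = 5.654, r_Q = 4.21×4.959^1.5 = 46.50.
Overall selectivity = C_P/C_Q = r_Pτ/(r_Qτ) = r_P/r_Q = 0.122.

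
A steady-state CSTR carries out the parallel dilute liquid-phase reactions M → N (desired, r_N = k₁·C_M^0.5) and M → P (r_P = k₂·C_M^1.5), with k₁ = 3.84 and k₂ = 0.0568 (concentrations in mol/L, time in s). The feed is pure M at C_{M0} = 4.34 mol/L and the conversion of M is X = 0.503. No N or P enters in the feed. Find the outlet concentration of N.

2.12 mol/L

Exit C_M = C_{M0}(1−X) = 4.34×0.497 = 2.157 mol/L.
A CSTR operates uniformly at the exit composition, giving r_N = 5.640 and r_P = 0.1799 (each k·C_M^n at C_M = 2.157).
Fraction of consumed M going to N: r_N/(r_N+r_P) = 0.9691.
C_N = 0.9691·C_{M0}·X = 0.9691×4.34×0.503 = 2.12 mol/L.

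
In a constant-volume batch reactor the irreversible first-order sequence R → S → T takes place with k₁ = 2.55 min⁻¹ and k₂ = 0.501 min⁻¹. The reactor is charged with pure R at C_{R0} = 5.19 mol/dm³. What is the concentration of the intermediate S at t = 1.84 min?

2.51 mol/dm³

Solving the coupled first-order balances gives C_S(t) = [k₁/(k₂−k₁)]·C_{R0}·(e^(−k₁t) − e^(−k₂t)).
e^(−k₁t) = e^(−2.55×1.84) = e^(−4.692) = 0.009168; e^(−k₂t) = e^(−0.9218) = 0.3978.
C_S = 2.55×5.19/(0.501−2.55) × (0.009168−0.3978) = (-6.459)×(-0.3886) = 2.510 mol/dm³.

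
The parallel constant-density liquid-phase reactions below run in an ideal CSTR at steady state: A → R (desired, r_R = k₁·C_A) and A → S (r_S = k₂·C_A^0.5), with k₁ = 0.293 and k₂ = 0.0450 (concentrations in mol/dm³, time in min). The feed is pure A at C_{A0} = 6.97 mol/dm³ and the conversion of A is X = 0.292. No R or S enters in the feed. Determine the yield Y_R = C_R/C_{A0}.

0.273

Exit C_A = C_{A0}(1−X) = 6.97×0.708 = 4.935 mol/dm³.
Rates in a CSTR are evaluated at the outlet concentration: r_R = 0.293×4.935 = 1.446, r_S = 0.0450×4.935^0.5 = 0.09996.
Fraction of consumed A going to R: r_R/(r_R+r_S) = 0.9353.
C_R = 0.9353·C_{A0}·X = 0.9353×6.97×0.292 = 1.90 mol/dm³; Y_R = C_R/C_{A0} = 0.273.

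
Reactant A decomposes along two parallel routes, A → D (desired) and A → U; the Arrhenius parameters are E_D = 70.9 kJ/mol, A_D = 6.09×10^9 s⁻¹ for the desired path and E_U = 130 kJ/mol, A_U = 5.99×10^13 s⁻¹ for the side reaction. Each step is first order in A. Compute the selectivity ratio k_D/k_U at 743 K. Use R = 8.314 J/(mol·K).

With equal orders, S_{D/U} = k_D/k_U = (A_D/A_U)·exp[(E_U−E_D)/(RT)].
(E_U−E_D)/(RT) = (130−70.9)×10³/(8.314×743) = 59100/6177 = 9.567.
k_D/k_U = (6.09×10^9/5.99×10^13)·exp(9.567) = 1.017×10^-4 × 14290 = 1.45.

1.45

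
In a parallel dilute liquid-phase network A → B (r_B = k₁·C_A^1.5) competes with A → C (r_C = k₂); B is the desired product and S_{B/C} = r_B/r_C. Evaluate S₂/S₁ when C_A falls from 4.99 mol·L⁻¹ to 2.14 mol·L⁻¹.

0.281

S_{B/C} = (k₁/k₂)·C_A^1.5, so S₂/S₁ = (C_{A,2}/C_{A,1})^1.5.
= (2.14/4.99)^1.5 = (0.4289)^1.5 = 0.281.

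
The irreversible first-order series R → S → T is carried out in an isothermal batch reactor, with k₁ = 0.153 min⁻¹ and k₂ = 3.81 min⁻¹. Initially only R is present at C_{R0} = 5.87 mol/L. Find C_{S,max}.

For a first-order series the maximum intermediate yield is C_{S,max}/C_{R0} = (k₁/k₂)^[k₂/(k₂−k₁)].
= (0.153/3.81)^(3.81/(3.81−0.153)) = (0.04016)^(1.042) = 0.03510.
C_{S,max} = 0.03510×5.87 = 0.206 mol/L.

0.206 mol/L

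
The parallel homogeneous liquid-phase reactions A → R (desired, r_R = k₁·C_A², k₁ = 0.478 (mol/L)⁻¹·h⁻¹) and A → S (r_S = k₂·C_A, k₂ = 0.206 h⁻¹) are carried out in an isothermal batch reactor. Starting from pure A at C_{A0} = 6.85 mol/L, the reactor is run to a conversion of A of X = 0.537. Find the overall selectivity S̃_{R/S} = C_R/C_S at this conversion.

C_A = C_{A0}(1−X) = 3.172 mol/L.
Along a PFR/batch, dC_S/dC_A = −r_S/(r_R+r_S) = −k₂/(k₂+k₁·C_A).
Integrating from C_{A0} to C_A: C_S = (0.206/0.478)·ln[(0.206+0.478·6.85)/(0.206+0.478·3.17)] = 0.4310·ln(3.480/1.722) = 0.3032 mol/L.
Then C_R = (C_{A0}−C_A) − C_S = 3.678 − 0.3032 = 3.375 mol/L.
S̃_{R/S} = C_R/C_S = 3.375/0.3032 = 11.1.

11.1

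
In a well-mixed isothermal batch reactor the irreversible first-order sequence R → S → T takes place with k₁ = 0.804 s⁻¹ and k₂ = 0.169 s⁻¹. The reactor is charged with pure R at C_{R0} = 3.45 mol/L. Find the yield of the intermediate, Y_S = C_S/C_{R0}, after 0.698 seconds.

The intermediate concentration in a first-order A→B→C sequence is C_S = k₁C_{R0}(e^(−k₁t) − e^(−k₂t))/(k₂−k₁).
e^(−k₁t) = e^(−0.804×0.698) = e^(−0.5612) = 0.5705; e^(−k₂t) = e^(−0.1180) = 0.8887.
C_S = 0.804×3.45/(0.169−0.804) × (0.5705−0.8887) = (-4.368)×(-0.3182) = 1.390 mol/L.
Y_S = C_S/C_{R0} = 1.390/3.45 = 0.403.

0.403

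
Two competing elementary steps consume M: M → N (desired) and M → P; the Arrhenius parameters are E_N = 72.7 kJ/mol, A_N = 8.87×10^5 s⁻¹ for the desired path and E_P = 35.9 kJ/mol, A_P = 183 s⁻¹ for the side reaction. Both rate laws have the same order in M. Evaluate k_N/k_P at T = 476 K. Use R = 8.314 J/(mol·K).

With equal orders, S_{N/P} = k_N/k_P = (A_N/A_P)·exp[(E_P−E_N)/(RT)].
(E_P−E_N)/(RT) = (35.9−72.7)×10³/(8.314×476) = -36800/3957 = -9.299.
k_N/k_P = (8.87×10^5/183)·exp(-9.299) = 4847 × 9.153×10^-5 = 0.444.

0.444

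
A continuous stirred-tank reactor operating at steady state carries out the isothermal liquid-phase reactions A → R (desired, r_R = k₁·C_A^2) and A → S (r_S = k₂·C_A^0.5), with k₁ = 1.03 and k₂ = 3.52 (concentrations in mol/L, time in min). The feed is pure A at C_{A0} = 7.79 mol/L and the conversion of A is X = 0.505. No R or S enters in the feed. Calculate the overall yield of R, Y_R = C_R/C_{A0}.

0.348

Exit C_A = C_{A0}(1−X) = 7.79×0.495 = 3.856 mol/L.
A CSTR operates uniformly at the exit composition, giving r_R = 15.32 and r_S = 6.912 (each k·C_A^n at C_A = 3.856).
Fraction of consumed A going to R: r_R/(r_R+r_S) = 0.6890.
C_R = 0.6890·C_{A0}·X = 0.6890×7.79×0.505 = 2.71 mol/L; Y_R = C_R/C_{A0} = 0.348.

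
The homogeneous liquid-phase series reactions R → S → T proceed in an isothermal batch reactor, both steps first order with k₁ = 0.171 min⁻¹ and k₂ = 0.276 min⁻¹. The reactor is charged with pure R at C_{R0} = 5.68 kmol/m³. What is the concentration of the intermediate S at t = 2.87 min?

1.47 kmol/m³

The intermediate concentration in a first-order A→B→C sequence is C_S = k₁C_{R0}(e^(−k₁t) − e^(−k₂t))/(k₂−k₁).
e^(−k₁t) = e^(−0.171×2.87) = e^(−0.4908) = 0.6122; e^(−k₂t) = e^(−0.7921) = 0.4529.
C_S = 0.171×5.68/(0.276−0.171) × (0.6122−0.4529) = 9.250×0.1593 = 1.473 kmol/m³.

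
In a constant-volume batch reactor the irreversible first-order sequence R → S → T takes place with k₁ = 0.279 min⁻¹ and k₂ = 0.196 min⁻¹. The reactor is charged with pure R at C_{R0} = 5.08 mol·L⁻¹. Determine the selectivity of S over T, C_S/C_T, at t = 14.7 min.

The intermediate concentration in a first-order A→B→C sequence is C_S = k₁C_{R0}(e^(−k₁t) − e^(−k₂t))/(k₂−k₁).
e^(−k₁t) = e^(−0.279×14.7) = e^(−4.101) = 0.01655; e^(−k₂t) = e^(−2.881) = 0.05607.
C_S = 0.279×5.08/(0.196−0.279) × (0.01655−0.05607) = (-17.08)×(-0.03952) = 0.6748 mol·L⁻¹.
C_R = C_{R0}e^(−k₁t) = 0.08408 mol·L⁻¹, so C_T = C_{R0}−C_R−C_S = 4.321 mol·L⁻¹; C_S/C_T = 0.156.

0.156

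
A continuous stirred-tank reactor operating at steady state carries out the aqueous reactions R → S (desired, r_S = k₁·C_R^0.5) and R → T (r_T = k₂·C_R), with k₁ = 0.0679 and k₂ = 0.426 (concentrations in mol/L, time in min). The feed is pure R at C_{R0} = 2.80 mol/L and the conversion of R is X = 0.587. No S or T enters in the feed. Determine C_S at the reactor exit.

0.212 mol/L

Exit C_R = C_{R0}(1−X) = 2.80×0.413 = 1.156 mol/L.
In a CSTR the entire volume is at exit conditions, so r_S = 0.0679×1.156^0.5 = 0.07302 and r_T = 0.426×1.156 = 0.4926.
Fraction of consumed R going to S: r_S/(r_S+r_T) = 0.1291.
C_S = 0.1291·C_{R0}·X = 0.1291×2.80×0.587 = 0.212 mol/L.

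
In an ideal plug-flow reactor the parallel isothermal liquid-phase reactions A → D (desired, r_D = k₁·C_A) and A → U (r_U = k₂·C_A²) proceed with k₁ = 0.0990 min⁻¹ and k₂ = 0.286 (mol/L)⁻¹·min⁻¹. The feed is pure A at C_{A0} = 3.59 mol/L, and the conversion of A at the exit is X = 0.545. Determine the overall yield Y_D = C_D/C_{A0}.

0.0663

C_A = C_{A0}(1−X) = 1.633 mol/L.
Along a PFR/batch, dC_D/dC_A = −r_D/(r_D+r_U) = −k₁/(k₁+k₂·C_A).
Integrating from C_{A0} to C_A: C_D = (0.0990/0.286)·ln[(0.0990+0.286·3.59)/(0.0990+0.286·1.63)] = 0.3462·ln(1.126/0.5662) = 0.2379 mol/L.
Y_D = C_D/C_{A0} = 0.2379/3.59 = 0.0663.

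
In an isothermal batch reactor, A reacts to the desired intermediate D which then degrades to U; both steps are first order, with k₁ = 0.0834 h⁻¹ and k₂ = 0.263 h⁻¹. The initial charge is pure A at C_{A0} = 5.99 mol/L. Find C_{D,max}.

1.11 mol/L

For a first-order series the maximum intermediate yield is C_{D,max}/C_{A0} = (k₁/k₂)^[k₂/(k₂−k₁)].
= (0.0834/0.263)^(0.263/(0.263−0.0834)) = (0.3171)^(1.464) = 0.1860.
C_{D,max} = 0.1860×5.99 = 1.11 mol/L.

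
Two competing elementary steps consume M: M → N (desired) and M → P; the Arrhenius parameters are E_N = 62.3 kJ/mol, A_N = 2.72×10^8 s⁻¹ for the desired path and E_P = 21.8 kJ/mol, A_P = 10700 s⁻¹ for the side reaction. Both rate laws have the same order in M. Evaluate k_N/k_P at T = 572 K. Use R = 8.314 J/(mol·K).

k_N/k_P = (A_N/A_P)·exp[−(E_N−E_P)/(RT)] = (A_N/A_P)·exp[(E_P−E_N)/(RT)].
(E_P−E_N)/(RT) = (21.8−62.3)×10³/(8.314×572) = -40500/4756 = -8.516.
k_N/k_P = (2.72×10^8/10700)·exp(-8.516) = 25421 × 2.002×10^-4 = 5.09.
Since E_N > E_P, raising the temperature improves selectivity toward N.

5.09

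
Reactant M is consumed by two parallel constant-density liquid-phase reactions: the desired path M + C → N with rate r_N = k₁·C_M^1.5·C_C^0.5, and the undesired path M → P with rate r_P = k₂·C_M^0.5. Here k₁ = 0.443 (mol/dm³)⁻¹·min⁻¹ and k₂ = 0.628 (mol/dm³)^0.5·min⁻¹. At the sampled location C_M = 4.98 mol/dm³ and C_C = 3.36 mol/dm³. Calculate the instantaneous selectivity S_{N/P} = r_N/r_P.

6.44

S_{N/P} = r_N/r_P = (k₁·C_M^1.5·C_C^0.5)/(k₂·C_M^0.5) = (k₁/k₂)·C_M·C_C^0.5.
= (0.443×4.980^1.5×3.360^0.5) / (0.628×4.980^0.5) = 9.024/1.401 = 6.44.
Since the desired path is higher order in M, keeping C_M high (PFR or concentrated feed) favours N.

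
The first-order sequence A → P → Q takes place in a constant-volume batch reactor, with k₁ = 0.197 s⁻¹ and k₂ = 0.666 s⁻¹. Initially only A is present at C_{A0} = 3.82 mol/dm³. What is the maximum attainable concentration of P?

0.677 mol/dm³

Evaluating C_P at t_opt = ln(k₂/k₁)/(k₂−k₁) gives C_{P,max}/C_{A0} = (k₁/k₂)^[k₂/(k₂−k₁)].
= (0.197/0.666)^(0.666/(0.666−0.197)) = (0.2958)^(1.420) = 0.1773.
C_{P,max} = 0.1773×3.82 = 0.677 mol/dm³.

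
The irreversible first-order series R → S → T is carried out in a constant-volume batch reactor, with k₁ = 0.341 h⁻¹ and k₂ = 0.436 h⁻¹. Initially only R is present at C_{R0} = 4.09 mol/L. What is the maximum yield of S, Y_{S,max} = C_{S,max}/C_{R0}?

0.324

Evaluating C_S at t_opt = ln(k₂/k₁)/(k₂−k₁) gives C_{S,max}/C_{R0} = (k₁/k₂)^[k₂/(k₂−k₁)].
= (0.341/0.436)^(0.436/(0.436−0.341)) = (0.7821)^(4.589) = 0.3237.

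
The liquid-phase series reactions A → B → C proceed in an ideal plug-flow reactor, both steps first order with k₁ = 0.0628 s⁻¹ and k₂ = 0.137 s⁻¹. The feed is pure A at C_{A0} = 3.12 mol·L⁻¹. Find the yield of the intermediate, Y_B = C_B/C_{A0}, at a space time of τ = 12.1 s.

0.235

Solving the coupled first-order balances gives C_B(τ) = [k₁/(k₂−k₁)]·C_{A0}·(e^(−k₁τ) − e^(−k₂τ)).
e^(−k₁τ) = e^(−0.0628×12.1) = e^(−0.7599) = 0.4677; e^(−k₂τ) = e^(−1.658) = 0.1906.
C_B = 0.0628×3.12/(0.137−0.0628) × (0.4677−0.1906) = 2.641×0.2771 = 0.7318 mol·L⁻¹.
Y_B = C_B/C_{A0} = 0.7318/3.12 = 0.235.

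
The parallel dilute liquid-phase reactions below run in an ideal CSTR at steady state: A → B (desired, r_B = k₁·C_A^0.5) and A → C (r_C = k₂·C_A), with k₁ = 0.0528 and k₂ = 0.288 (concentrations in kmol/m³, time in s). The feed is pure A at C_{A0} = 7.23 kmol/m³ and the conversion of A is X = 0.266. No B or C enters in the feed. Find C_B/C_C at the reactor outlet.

Exit C_A = C_{A0}(1−X) = 7.23×0.734 = 5.307 kmol/m³.
In a CSTR the entire volume is at exit conditions, so r_B = 0.0528×5.307^0.5 = 0.1216 and r_C = 0.288×5.307 = 1.528.
Overall selectivity = C_B/C_C = r_Bτ/(r_Cτ) = r_B/r_C = 0.0796.

0.0796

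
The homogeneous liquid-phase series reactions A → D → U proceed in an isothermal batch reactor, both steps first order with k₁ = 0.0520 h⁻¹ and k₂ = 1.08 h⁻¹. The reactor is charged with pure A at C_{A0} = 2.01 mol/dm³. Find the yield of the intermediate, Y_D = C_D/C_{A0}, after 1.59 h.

0.0375

The intermediate concentration in a first-order A→B→C sequence is C_D = k₁C_{A0}(e^(−k₁t) − e^(−k₂t))/(k₂−k₁).
e^(−k₁t) = e^(−0.0520×1.59) = e^(−0.08268) = 0.9206; e^(−k₂t) = e^(−1.717) = 0.1796.
C_D = 0.0520×2.01/(1.08−0.0520) × (0.9206−0.1796) = 0.1017×0.7411 = 0.07535 mol/dm³.
Y_D = C_D/C_{A0} = 0.07535/2.01 = 0.0375.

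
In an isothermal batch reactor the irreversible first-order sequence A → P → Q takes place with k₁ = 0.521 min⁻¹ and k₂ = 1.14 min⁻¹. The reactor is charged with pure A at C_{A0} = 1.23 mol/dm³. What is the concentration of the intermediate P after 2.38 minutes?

For first-order series with pure A initially, C_P(t) = k₁C_{A0}/(k₂−k₁)·(e^(−k₁t) − e^(−k₂t)).
e^(−k₁t) = e^(−0.521×2.38) = e^(−1.240) = 0.2894; e^(−k₂t) = e^(−2.713) = 0.06632.
C_P = 0.521×1.23/(1.14−0.521) × (0.2894−0.06632) = 1.035×0.2231 = 0.2309 mol/dm³.

0.231 mol/dm³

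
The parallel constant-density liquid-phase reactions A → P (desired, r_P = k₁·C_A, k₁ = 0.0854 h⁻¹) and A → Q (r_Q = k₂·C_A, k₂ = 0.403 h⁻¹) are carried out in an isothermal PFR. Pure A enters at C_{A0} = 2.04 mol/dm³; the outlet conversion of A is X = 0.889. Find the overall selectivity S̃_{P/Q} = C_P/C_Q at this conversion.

C_A = C_{A0}(1−X) = 0.2264 mol/dm³.
Both paths are first order in A, so the instantaneous fraction to P is constant: dC_P/d(−C_A) = k₁/(k₁+k₂) = 0.1749.
C_P = 0.1749·(C_{A0}−C_A) = 0.1749×1.814 = 0.317 mol/dm³.
C_Q = (C_{A0}−C_A)−C_P = 1.496 mol/dm³; S̃_{P/Q} = 0.3171/1.496 = 0.212.

0.212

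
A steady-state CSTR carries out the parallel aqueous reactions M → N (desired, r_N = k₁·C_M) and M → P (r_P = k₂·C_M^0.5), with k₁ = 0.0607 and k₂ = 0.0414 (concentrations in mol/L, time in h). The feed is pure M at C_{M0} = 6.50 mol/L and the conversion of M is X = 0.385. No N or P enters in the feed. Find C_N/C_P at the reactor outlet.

Exit C_M = C_{M0}(1−X) = 6.50×0.615 = 3.998 mol/L.
In a CSTR the entire volume is at exit conditions, so r_N = 0.0607×3.998 = 0.2426 and r_P = 0.0414×3.998^0.5 = 0.08277.
Overall selectivity = C_N/C_P = r_Nτ/(r_Pτ) = r_N/r_P = 2.93.

2.93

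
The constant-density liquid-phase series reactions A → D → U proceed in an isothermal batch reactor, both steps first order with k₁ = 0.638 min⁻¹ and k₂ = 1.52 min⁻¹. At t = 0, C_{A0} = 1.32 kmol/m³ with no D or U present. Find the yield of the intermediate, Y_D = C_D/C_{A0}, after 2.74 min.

0.115

For first-order series with pure A initially, C_D(t) = k₁C_{A0}/(k₂−k₁)·(e^(−k₁t) − e^(−k₂t)).
e^(−k₁t) = e^(−0.638×2.74) = e^(−1.748) = 0.1741; e^(−k₂t) = e^(−4.165) = 0.01553.
C_D = 0.638×1.32/(1.52−0.638) × (0.1741−0.01553) = 0.9548×0.1586 = 0.1514 kmol/m³.
Y_D = C_D/C_{A0} = 0.1514/1.32 = 0.115.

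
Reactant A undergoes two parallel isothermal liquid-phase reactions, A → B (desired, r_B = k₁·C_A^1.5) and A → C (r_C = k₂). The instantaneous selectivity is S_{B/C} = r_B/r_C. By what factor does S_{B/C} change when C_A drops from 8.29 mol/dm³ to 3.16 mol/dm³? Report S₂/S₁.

0.235

S_{B/C} = (k₁/k₂)·C_A^1.5, so S₂/S₁ = (C_{A,2}/C_{A,1})^1.5.
= (3.16/8.29)^1.5 = (0.3812)^1.5 = 0.235.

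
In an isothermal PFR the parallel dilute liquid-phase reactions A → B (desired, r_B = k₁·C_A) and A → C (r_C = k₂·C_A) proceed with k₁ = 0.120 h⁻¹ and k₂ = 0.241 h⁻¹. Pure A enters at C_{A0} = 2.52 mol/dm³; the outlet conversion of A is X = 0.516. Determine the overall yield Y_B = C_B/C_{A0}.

0.172

C_A = C_{A0}(1−X) = 1.220 mol/dm³.
Both paths are first order in A, so the instantaneous fraction to B is constant: dC_B/d(−C_A) = k₁/(k₁+k₂) = 0.3324.
C_B = 0.3324·(C_{A0}−C_A) = 0.3324×1.300 = 0.432 mol/dm³.
Y_B = C_B/C_{A0} = 0.4322/2.52 = 0.172.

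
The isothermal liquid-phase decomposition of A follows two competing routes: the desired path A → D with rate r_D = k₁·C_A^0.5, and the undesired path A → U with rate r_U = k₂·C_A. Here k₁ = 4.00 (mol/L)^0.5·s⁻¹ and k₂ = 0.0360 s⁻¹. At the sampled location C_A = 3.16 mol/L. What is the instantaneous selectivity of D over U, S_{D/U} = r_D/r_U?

62.5

S_{D/U} = r_D/r_U = (k₁·C_A^0.5)/(k₂·C_A) = (k₁/k₂)·C_A^-0.5.
= (4.00×3.160^0.5) / (0.0360×3.160) = 7.111/0.1138 = 62.5.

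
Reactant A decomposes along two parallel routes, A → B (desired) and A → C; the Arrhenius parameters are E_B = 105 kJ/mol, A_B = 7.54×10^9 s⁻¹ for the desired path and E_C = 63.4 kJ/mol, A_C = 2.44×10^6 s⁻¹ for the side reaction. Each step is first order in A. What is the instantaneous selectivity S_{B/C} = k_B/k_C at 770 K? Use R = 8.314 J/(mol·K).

4.65

Since both paths have the same order in A, the concentration cancels and S_{B/C} = k_B/k_C = (A_B/A_C)·exp[(E_C−E_B)/(RT)].
(E_C−E_B)/(RT) = (63.4−105)×10³/(8.314×770) = -41600/6402 = -6.498.
k_B/k_C = (7.54×10^9/2.44×10^6)·exp(-6.498) = 3090 × 0.001506 = 4.65.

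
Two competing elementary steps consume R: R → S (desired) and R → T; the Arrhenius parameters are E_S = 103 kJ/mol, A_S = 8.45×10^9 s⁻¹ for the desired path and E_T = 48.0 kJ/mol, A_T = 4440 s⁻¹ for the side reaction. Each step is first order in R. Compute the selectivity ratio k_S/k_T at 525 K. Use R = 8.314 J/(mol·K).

6.41

k_S/k_T = (A_S/A_T)·exp[−(E_S−E_T)/(RT)] = (A_S/A_T)·exp[(E_T−E_S)/(RT)].
(E_T−E_S)/(RT) = (48.0−103)×10³/(8.314×525) = -55000/4365 = -12.60.
k_S/k_T = (8.45×10^9/4440)·exp(-12.60) = 1.903×10^6 × 3.370×10^-6 = 6.41.
Since E_S > E_T, raising the temperature improves selectivity toward S.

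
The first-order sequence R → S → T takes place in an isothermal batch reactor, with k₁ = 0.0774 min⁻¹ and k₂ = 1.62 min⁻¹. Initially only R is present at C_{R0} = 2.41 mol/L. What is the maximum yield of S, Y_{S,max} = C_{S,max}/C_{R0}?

For a first-order series the maximum intermediate yield is C_{S,max}/C_{R0} = (k₁/k₂)^[k₂/(k₂−k₁)].
= (0.0774/1.62)^(1.62/(1.62−0.0774)) = (0.04778)^(1.050) = 0.04102.

0.0410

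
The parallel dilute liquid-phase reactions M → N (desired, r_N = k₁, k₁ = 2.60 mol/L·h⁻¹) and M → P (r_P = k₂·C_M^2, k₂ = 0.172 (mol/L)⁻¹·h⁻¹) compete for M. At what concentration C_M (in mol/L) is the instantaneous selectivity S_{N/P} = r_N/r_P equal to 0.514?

S_{N/P} = (k₁/k₂)·C_M^-2 ⇒ C_M = (S·k₂/k₁)^(-0.5).
= (0.514×0.172/2.60)^(-0.5) = (0.03400)^(-0.5) = 5.42 mol/L.

5.42 mol/L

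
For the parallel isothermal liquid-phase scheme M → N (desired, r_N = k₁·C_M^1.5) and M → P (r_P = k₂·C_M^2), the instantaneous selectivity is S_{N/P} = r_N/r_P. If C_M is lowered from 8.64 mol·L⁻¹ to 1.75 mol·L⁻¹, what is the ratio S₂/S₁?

S_{N/P} = (k₁/k₂)·C_M^-0.5, so S₂/S₁ = (C_{M,2}/C_{M,1})^-0.5.
= (1.75/8.64)^(-0.5) = (0.2025)^(-0.5) = 2.22.

2.22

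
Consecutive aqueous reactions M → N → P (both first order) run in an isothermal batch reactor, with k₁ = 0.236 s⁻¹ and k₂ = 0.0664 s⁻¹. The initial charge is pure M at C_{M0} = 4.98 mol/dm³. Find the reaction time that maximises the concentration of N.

For first-order series the maximum of C_N occurs at t_opt = ln(k₂/k₁)/(k₂−k₁).
= ln(0.0664/0.236)/(0.0664−0.236) = ln(0.2814)/-0.1696 = -1.268/-0.1696 = 7.48 s.

7.48 s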